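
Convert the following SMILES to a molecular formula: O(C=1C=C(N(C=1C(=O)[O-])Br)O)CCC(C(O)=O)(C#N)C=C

C12H10BrN2O6-

Heavy atoms from the SMILES: 1 Br, 12 C, 2 N, 6 O.
Implicit hydrogens by atom environment:
  4 × C: no H
  3 × C: 2 H each → 6
  3 × C (aromatic): no H
  3 × O: no H
  2 × O: 1 H each → 2
  1 × Br: no H
  1 × C (aromatic): 1 H
  1 × C: 1 H
  1 × N (aromatic): no H
  1 × N: no H
  1 × O (charge -1): no H
  Total hydrogens = 10.
Net charge -1.
Molecular formula: C12H10BrN2O6-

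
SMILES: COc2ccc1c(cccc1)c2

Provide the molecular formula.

Heavy atoms from the SMILES: 11 C, 1 O.
Implicit hydrogens by atom environment:
  7 × C (aromatic): 1 H each → 7
  3 × C (aromatic): no H
  1 × C: 3 H
  1 × O: no H
  Total hydrogens = 10.
Molecular formula: C11H10O

C11H10O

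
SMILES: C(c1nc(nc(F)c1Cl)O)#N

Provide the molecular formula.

C5HClFN3O

Heavy atoms from the SMILES: 5 C, 1 Cl, 1 F, 3 N, 1 O.
Implicit hydrogens by atom environment:
  4 × C (aromatic): no H
  2 × N (aromatic): no H
  1 × C: no H
  1 × Cl: no H
  1 × F: no H
  1 × N: no H
  1 × O: 1 H
  Total hydrogens = 1.
Molecular formula: C5HClFN3O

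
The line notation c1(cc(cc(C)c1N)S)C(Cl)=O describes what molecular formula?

Heavy atoms from the SMILES: 8 C, 1 Cl, 1 N, 1 O, 1 S.
Implicit hydrogens by atom environment:
  4 × C (aromatic): no H
  2 × C (aromatic): 1 H each → 2
  1 × C: 3 H
  1 × C: no H
  1 × Cl: no H
  1 × N: 2 H
  1 × O: no H
  1 × S: 1 H
  Total hydrogens = 8.
Molecular formula: C8H8ClNOS

C8H8ClNOS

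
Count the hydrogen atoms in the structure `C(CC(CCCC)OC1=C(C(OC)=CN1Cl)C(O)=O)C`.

Hydrogens are implicit in SMILES; fill each atom to its normal valence:
  5 × C: 2 H each → 10
  3 × C: 3 H each → 9
  3 × C (aromatic): no H
  3 × O: no H
  1 × C (aromatic): 1 H
  1 × C: 1 H
  1 × C: no H
  1 × Cl: no H
  1 × N (aromatic): no H
  1 × O: 1 H
  Total hydrogens = 22.

22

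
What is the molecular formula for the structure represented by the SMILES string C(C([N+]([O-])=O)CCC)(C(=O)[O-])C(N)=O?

Heavy atoms from the SMILES: 7 C, 2 N, 5 O.
Implicit hydrogens by atom environment:
  3 × O: no H
  2 × C: 2 H each → 4
  2 × C: 1 H each → 2
  2 × C: no H
  2 × O (charge -1): no H
  1 × C: 3 H
  1 × N: 2 H
  1 × N (charge +1): no H
  Total hydrogens = 11.
Net charge -1.
Molecular formula: C7H11N2O5-

C7H11N2O5-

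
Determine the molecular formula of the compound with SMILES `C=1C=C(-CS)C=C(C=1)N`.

C7H9NS

Heavy atoms from the SMILES: 7 C, 1 N, 1 S.
Implicit hydrogens by atom environment:
  4 × C (aromatic): 1 H each → 4
  2 × C (aromatic): no H
  1 × C: 2 H
  1 × N: 2 H
  1 × S: 1 H
  Total hydrogens = 9.
Molecular formula: C7H9NS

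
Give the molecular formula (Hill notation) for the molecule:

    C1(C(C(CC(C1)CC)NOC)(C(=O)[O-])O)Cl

Heavy atoms from the SMILES: 10 C, 1 Cl, 1 N, 4 O.
Implicit hydrogens by atom environment:
  3 × C: 2 H each → 6
  3 × C: 1 H each → 3
  2 × C: 3 H each → 6
  2 × C: no H
  2 × O: no H
  1 × Cl: no H
  1 × N: 1 H
  1 × O: 1 H
  1 × O (charge -1): no H
  Total hydrogens = 17.
Net charge -1.
Molecular formula: C10H17ClNO4-

C10H17ClNO4-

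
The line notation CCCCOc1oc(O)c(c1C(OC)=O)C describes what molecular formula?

C11H16O5

Heavy atoms from the SMILES: 11 C, 5 O.
Implicit hydrogens by atom environment:
  4 × C (aromatic): no H
  3 × C: 3 H each → 9
  3 × C: 2 H each → 6
  3 × O: no H
  1 × C: no H
  1 × O: 1 H
  1 × O (aromatic): no H
  Total hydrogens = 16.
Molecular formula: C11H16O5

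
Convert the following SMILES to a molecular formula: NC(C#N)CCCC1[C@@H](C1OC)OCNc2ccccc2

C16H23N3O2

Heavy atoms from the SMILES: 16 C, 3 N, 2 O.
Implicit hydrogens by atom environment:
  5 × C (aromatic): 1 H each → 5
  4 × C: 2 H each → 8
  4 × C: 1 H each → 4
  2 × O: no H
  1 × C: 3 H
  1 × C: no H
  1 × C (aromatic): no H
  1 × N: 2 H
  1 × N: 1 H
  1 × N: no H
  Total hydrogens = 23.
Molecular formula: C16H23N3O2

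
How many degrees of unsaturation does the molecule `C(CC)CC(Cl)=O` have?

1

Molecular formula from the SMILES: C5H9ClO.
DoU = (2C + 2 + N − H − X)/2 = (2·5 + 2 + 0 − 9 − 1)/2 = 2/2 = 1.
(Structurally: 0 ring(s) + 1 π bond(s) = 1.)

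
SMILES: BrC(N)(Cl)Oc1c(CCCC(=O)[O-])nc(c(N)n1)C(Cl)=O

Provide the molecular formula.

Heavy atoms from the SMILES: 1 Br, 10 C, 2 Cl, 4 N, 4 O.
Implicit hydrogens by atom environment:
  4 × C (aromatic): no H
  3 × C: 2 H each → 6
  3 × C: no H
  3 × O: no H
  2 × Cl: no H
  2 × N: 2 H each → 4
  2 × N (aromatic): no H
  1 × Br: no H
  1 × O (charge -1): no H
  Total hydrogens = 10.
Net charge -1.
Molecular formula: C10H10BrCl2N4O4-

C10H10BrCl2N4O4-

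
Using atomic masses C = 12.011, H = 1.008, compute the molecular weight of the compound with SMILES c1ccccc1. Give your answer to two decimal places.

Molecular formula: C6H6.
M = 6×12.011 + 6×1.008 = 78.11 g/mol.

78.11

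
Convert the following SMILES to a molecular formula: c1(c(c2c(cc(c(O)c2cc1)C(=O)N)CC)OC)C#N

Heavy atoms from the SMILES: 15 C, 2 N, 3 O.
Implicit hydrogens by atom environment:
  7 × C (aromatic): no H
  3 × C (aromatic): 1 H each → 3
  2 × C: 3 H each → 6
  2 × C: no H
  2 × O: no H
  1 × C: 2 H
  1 × N: 2 H
  1 × N: no H
  1 × O: 1 H
  Total hydrogens = 14.
Molecular formula: C15H14N2O3

C15H14N2O3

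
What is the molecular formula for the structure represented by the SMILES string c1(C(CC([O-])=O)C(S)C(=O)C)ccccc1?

C12H13O3S-

Heavy atoms from the SMILES: 12 C, 3 O, 1 S.
Implicit hydrogens by atom environment:
  5 × C (aromatic): 1 H each → 5
  2 × C: 1 H each → 2
  2 × C: no H
  2 × O: no H
  1 × C: 3 H
  1 × C: 2 H
  1 × C (aromatic): no H
  1 × O (charge -1): no H
  1 × S: 1 H
  Total hydrogens = 13.
Net charge -1.
Molecular formula: C12H13O3S-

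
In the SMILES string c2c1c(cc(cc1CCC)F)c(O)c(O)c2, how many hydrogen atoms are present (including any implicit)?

Hydrogens are implicit in SMILES; fill each atom to its normal valence:
  6 × C (aromatic): no H
  4 × C (aromatic): 1 H each → 4
  2 × C: 2 H each → 4
  2 × O: 1 H each → 2
  1 × C: 3 H
  1 × F: no H
  Total hydrogens = 13.

13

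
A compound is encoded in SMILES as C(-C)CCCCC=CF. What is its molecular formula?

C8H15F

Heavy atoms from the SMILES: 8 C, 1 F.
Implicit hydrogens by atom environment:
  5 × C: 2 H each → 10
  2 × C: 1 H each → 2
  1 × C: 3 H
  1 × F: no H
  Total hydrogens = 15.
Molecular formula: C8H15F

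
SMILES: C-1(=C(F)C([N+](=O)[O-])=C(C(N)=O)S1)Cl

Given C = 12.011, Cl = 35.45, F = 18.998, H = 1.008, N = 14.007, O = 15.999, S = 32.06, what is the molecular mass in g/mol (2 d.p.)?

Molecular formula: C5H2ClFN2O3S.
M = 5×12.011 + 1×35.45 + 1×18.998 + 2×1.008 + 2×14.007 + 3×15.999 + 1×32.06 = 224.59 g/mol.

224.59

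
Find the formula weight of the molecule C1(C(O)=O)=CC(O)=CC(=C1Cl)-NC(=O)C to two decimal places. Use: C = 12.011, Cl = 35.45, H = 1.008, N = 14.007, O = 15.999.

229.62

Molecular formula: C9H8ClNO4.
M = 9×12.011 + 1×35.45 + 8×1.008 + 1×14.007 + 4×15.999 = 229.62 g/mol.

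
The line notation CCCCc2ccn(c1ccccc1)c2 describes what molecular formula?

C14H17N

Heavy atoms from the SMILES: 14 C, 1 N.
Implicit hydrogens by atom environment:
  8 × C (aromatic): 1 H each → 8
  3 × C: 2 H each → 6
  2 × C (aromatic): no H
  1 × C: 3 H
  1 × N (aromatic): no H
  Total hydrogens = 17.
Molecular formula: C14H17N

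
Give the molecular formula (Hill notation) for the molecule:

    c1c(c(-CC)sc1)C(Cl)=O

Heavy atoms from the SMILES: 7 C, 1 Cl, 1 O, 1 S.
Implicit hydrogens by atom environment:
  2 × C (aromatic): 1 H each → 2
  2 × C (aromatic): no H
  1 × C: 3 H
  1 × C: 2 H
  1 × C: no H
  1 × Cl: no H
  1 × O: no H
  1 × S (aromatic): no H
  Total hydrogens = 7.
Molecular formula: C7H7ClOS

C7H7ClOS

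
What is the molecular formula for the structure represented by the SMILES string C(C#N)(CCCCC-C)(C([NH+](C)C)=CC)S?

Heavy atoms from the SMILES: 13 C, 2 N, 1 S.
Implicit hydrogens by atom environment:
  5 × C: 2 H each → 10
  4 × C: 3 H each → 12
  3 × C: no H
  1 × C: 1 H
  1 × N (charge +1): 1 H
  1 × N: no H
  1 × S: 1 H
  Total hydrogens = 25.
Net charge +1.
Molecular formula: C13H25N2S+

C13H25N2S+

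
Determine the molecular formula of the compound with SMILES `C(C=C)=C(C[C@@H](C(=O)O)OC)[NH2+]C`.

Heavy atoms from the SMILES: 9 C, 1 N, 3 O.
Implicit hydrogens by atom environment:
  3 × C: 1 H each → 3
  2 × C: 3 H each → 6
  2 × C: 2 H each → 4
  2 × C: no H
  2 × O: no H
  1 × N (charge +1): 2 H
  1 × O: 1 H
  Total hydrogens = 16.
Net charge +1.
Molecular formula: C9H16NO3+

C9H16NO3+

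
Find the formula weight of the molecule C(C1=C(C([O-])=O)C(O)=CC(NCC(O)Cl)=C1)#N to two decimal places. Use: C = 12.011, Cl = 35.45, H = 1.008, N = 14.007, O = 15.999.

Molecular formula: C10H8ClN2O4-.
M = 10×12.011 + 1×35.45 + 8×1.008 + 2×14.007 + 4×15.999 = 255.63 g/mol.

255.63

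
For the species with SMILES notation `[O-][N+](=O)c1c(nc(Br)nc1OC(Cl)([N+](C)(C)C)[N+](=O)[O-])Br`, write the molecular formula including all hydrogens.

C8H9Br2ClN5O5+

Heavy atoms from the SMILES: 2 Br, 8 C, 1 Cl, 5 N, 5 O.
Implicit hydrogens by atom environment:
  4 × C (aromatic): no H
  3 × C: 3 H each → 9
  3 × N (charge +1): no H
  3 × O: no H
  2 × Br: no H
  2 × N (aromatic): no H
  2 × O (charge -1): no H
  1 × C: no H
  1 × Cl: no H
  Total hydrogens = 9.
Net charge +1.
Molecular formula: C8H9Br2ClN5O5+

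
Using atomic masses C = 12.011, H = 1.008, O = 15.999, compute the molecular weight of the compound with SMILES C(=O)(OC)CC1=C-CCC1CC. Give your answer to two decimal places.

168.24

Molecular formula: C10H16O2.
M = 10×12.011 + 16×1.008 + 2×15.999 = 168.24 g/mol.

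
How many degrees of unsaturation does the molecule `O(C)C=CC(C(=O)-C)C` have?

Molecular formula from the SMILES: C7H12O2.
DoU = (2C + 2 + N − H − X)/2 = (2·7 + 2 + 0 − 12 − 0)/2 = 4/2 = 2.
(Structurally: 0 ring(s) + 2 π bond(s) = 2.)

2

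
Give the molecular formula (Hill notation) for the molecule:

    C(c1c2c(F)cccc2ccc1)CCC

C14H15F

Heavy atoms from the SMILES: 14 C, 1 F.
Implicit hydrogens by atom environment:
  6 × C (aromatic): 1 H each → 6
  4 × C (aromatic): no H
  3 × C: 2 H each → 6
  1 × C: 3 H
  1 × F: no H
  Total hydrogens = 15.
Molecular formula: C14H15F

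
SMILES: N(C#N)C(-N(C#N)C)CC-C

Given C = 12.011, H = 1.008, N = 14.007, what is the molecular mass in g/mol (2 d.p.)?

Molecular formula: C7H12N4.
M = 7×12.011 + 12×1.008 + 4×14.007 = 152.20 g/mol.

152.20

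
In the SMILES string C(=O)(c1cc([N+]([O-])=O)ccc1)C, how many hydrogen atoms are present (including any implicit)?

7

Hydrogens are implicit in SMILES; fill each atom to its normal valence:
  4 × C (aromatic): 1 H each → 4
  2 × C (aromatic): no H
  2 × O: no H
  1 × C: 3 H
  1 × C: no H
  1 × N (charge +1): no H
  1 × O (charge -1): no H
  Total hydrogens = 7.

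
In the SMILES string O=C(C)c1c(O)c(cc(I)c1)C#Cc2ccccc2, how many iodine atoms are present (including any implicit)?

The symbol for iodine appears 1 time in the SMILES.

1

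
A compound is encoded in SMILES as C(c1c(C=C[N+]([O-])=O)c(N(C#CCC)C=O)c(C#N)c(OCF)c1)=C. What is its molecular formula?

C17H14FN3O4

Heavy atoms from the SMILES: 17 C, 1 F, 3 N, 4 O.
Implicit hydrogens by atom environment:
  5 × C (aromatic): no H
  4 × C: 1 H each → 4
  3 × C: 2 H each → 6
  3 × C: no H
  3 × O: no H
  2 × N: no H
  1 × C: 3 H
  1 × C (aromatic): 1 H
  1 × F: no H
  1 × N (charge +1): no H
  1 × O (charge -1): no H
  Total hydrogens = 14.
Molecular formula: C17H14FN3O4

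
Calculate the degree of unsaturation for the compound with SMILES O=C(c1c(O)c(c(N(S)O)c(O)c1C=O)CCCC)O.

Molecular formula from the SMILES: C12H15NO6S.
DoU = (2C + 2 + N − H − X)/2 = (2·12 + 2 + 1 − 15 − 0)/2 = 12/2 = 6.
(Structurally: 1 ring(s) + 5 π bond(s) = 6.)

6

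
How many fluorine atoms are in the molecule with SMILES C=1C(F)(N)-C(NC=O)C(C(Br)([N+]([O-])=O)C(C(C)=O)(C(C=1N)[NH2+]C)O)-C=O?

The symbol for fluorine appears 1 time in the SMILES.

1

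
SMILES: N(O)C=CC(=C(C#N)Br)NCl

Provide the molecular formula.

C5H5BrClN3O

Heavy atoms from the SMILES: 1 Br, 5 C, 1 Cl, 3 N, 1 O.
Implicit hydrogens by atom environment:
  3 × C: no H
  2 × C: 1 H each → 2
  2 × N: 1 H each → 2
  1 × Br: no H
  1 × Cl: no H
  1 × N: no H
  1 × O: 1 H
  Total hydrogens = 5.
Molecular formula: C5H5BrClN3O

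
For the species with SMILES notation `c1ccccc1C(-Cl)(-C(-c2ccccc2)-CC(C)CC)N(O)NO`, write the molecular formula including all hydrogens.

C19H25ClN2O2

Heavy atoms from the SMILES: 19 C, 1 Cl, 2 N, 2 O.
Implicit hydrogens by atom environment:
  10 × C (aromatic): 1 H each → 10
  2 × C: 3 H each → 6
  2 × C: 2 H each → 4
  2 × C: 1 H each → 2
  2 × C (aromatic): no H
  2 × O: 1 H each → 2
  1 × C: no H
  1 × Cl: no H
  1 × N: 1 H
  1 × N: no H
  Total hydrogens = 25.
Molecular formula: C19H25ClN2O2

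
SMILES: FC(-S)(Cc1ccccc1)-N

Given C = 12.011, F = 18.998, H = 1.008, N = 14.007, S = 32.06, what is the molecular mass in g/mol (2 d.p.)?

171.23

Molecular formula: C8H10FNS.
M = 8×12.011 + 1×18.998 + 10×1.008 + 1×14.007 + 1×32.06 = 171.23 g/mol.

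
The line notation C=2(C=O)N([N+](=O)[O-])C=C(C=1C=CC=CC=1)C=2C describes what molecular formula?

C12H10N2O3

Heavy atoms from the SMILES: 12 C, 2 N, 3 O.
Implicit hydrogens by atom environment:
  6 × C (aromatic): 1 H each → 6
  4 × C (aromatic): no H
  2 × O: no H
  1 × C: 3 H
  1 × C: 1 H
  1 × N (aromatic): no H
  1 × N (charge +1): no H
  1 × O (charge -1): no H
  Total hydrogens = 10.
Molecular formula: C12H10N2O3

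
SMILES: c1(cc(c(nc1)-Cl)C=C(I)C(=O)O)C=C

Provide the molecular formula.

Heavy atoms from the SMILES: 10 C, 1 Cl, 1 I, 1 N, 2 O.
Implicit hydrogens by atom environment:
  3 × C (aromatic): no H
  2 × C (aromatic): 1 H each → 2
  2 × C: 1 H each → 2
  2 × C: no H
  1 × C: 2 H
  1 × Cl: no H
  1 × I: no H
  1 × N (aromatic): no H
  1 × O: 1 H
  1 × O: no H
  Total hydrogens = 7.
Molecular formula: C10H7ClINO2

C10H7ClINO2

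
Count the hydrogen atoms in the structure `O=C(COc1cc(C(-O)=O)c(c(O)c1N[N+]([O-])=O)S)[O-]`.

Hydrogens are implicit in SMILES; fill each atom to its normal valence:
  5 × C (aromatic): no H
  4 × O: no H
  2 × C: no H
  2 × O: 1 H each → 2
  2 × O (charge -1): no H
  1 × C: 2 H
  1 × C (aromatic): 1 H
  1 × N: 1 H
  1 × N (charge +1): no H
  1 × S: 1 H
  Total hydrogens = 7.

7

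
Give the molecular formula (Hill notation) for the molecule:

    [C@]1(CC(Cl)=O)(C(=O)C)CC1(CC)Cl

C9H12Cl2O2

Heavy atoms from the SMILES: 9 C, 2 Cl, 2 O.
Implicit hydrogens by atom environment:
  4 × C: no H
  3 × C: 2 H each → 6
  2 × C: 3 H each → 6
  2 × Cl: no H
  2 × O: no H
  Total hydrogens = 12.
Molecular formula: C9H12Cl2O2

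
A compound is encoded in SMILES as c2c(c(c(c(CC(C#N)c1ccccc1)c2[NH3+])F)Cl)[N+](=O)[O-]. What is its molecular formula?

Heavy atoms from the SMILES: 15 C, 1 Cl, 1 F, 3 N, 2 O.
Implicit hydrogens by atom environment:
  6 × C (aromatic): 1 H each → 6
  6 × C (aromatic): no H
  1 × C: 2 H
  1 × C: 1 H
  1 × C: no H
  1 × Cl: no H
  1 × F: no H
  1 × N (charge +1): 3 H
  1 × N: no H
  1 × N (charge +1): no H
  1 × O: no H
  1 × O (charge -1): no H
  Total hydrogens = 12.
Net charge +1.
Molecular formula: C15H12ClFN3O2+

C15H12ClFN3O2+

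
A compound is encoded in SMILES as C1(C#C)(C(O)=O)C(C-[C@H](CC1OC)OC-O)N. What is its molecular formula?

Heavy atoms from the SMILES: 11 C, 1 N, 5 O.
Implicit hydrogens by atom environment:
  4 × C: 1 H each → 4
  3 × C: 2 H each → 6
  3 × C: no H
  3 × O: no H
  2 × O: 1 H each → 2
  1 × C: 3 H
  1 × N: 2 H
  Total hydrogens = 17.
Molecular formula: C11H17NO5

C11H17NO5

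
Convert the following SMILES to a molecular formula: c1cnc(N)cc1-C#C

C7H6N2

Heavy atoms from the SMILES: 7 C, 2 N.
Implicit hydrogens by atom environment:
  3 × C (aromatic): 1 H each → 3
  2 × C (aromatic): no H
  1 × C: 1 H
  1 × C: no H
  1 × N: 2 H
  1 × N (aromatic): no H
  Total hydrogens = 6.
Molecular formula: C7H6N2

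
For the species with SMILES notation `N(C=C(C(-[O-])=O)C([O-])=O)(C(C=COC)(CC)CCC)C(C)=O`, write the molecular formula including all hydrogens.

[C15H21NO6]2-

Heavy atoms from the SMILES: 15 C, 1 N, 6 O.
Implicit hydrogens by atom environment:
  5 × C: no H
  4 × C: 3 H each → 12
  4 × O: no H
  3 × C: 2 H each → 6
  3 × C: 1 H each → 3
  2 × O (charge -1): no H
  1 × N: no H
  Total hydrogens = 21.
Net charge -2.
Molecular formula: [C15H21NO6]2-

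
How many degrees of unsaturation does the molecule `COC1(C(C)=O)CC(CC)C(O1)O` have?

2

Molecular formula from the SMILES: C9H16O4.
DoU = (2C + 2 + N − H − X)/2 = (2·9 + 2 + 0 − 16 − 0)/2 = 4/2 = 2.
(Structurally: 1 ring(s) + 1 π bond(s) = 2.)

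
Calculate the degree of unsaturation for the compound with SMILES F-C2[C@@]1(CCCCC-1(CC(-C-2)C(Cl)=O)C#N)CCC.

5

Molecular formula from the SMILES: C15H21ClFNO.
DoU = (2C + 2 + N − H − X)/2 = (2·15 + 2 + 1 − 21 − 2)/2 = 10/2 = 5.
(Structurally: 2 ring(s) + 3 π bond(s) = 5.)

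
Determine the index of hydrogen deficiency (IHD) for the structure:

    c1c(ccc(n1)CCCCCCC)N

4

Molecular formula from the SMILES: C12H20N2.
DoU = (2C + 2 + N − H − X)/2 = (2·12 + 2 + 2 − 20 − 0)/2 = 8/2 = 4.
(Structurally: 1 ring(s) + 3 π bond(s) = 4.)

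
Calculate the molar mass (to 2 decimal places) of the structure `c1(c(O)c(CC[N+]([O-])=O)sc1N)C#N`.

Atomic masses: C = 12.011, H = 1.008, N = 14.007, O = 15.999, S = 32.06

Molecular formula: C7H7N3O3S.
M = 7×12.011 + 7×1.008 + 3×14.007 + 3×15.999 + 1×32.06 = 213.21 g/mol.

213.21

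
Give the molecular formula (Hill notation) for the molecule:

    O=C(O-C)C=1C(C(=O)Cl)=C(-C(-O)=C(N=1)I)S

Heavy atoms from the SMILES: 8 C, 1 Cl, 1 I, 1 N, 4 O, 1 S.
Implicit hydrogens by atom environment:
  5 × C (aromatic): no H
  3 × O: no H
  2 × C: no H
  1 × C: 3 H
  1 × Cl: no H
  1 × I: no H
  1 × N (aromatic): no H
  1 × O: 1 H
  1 × S: 1 H
  Total hydrogens = 5.
Molecular formula: C8H5ClINO4S

C8H5ClINO4S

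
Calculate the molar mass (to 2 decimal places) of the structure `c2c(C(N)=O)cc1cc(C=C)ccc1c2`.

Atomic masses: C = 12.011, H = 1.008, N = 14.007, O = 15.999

Molecular formula: C13H11NO.
M = 13×12.011 + 11×1.008 + 1×14.007 + 1×15.999 = 197.24 g/mol.

197.24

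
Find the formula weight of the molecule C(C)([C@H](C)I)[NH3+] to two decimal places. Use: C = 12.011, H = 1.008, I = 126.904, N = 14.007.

200.04

Molecular formula: C4H11IN+.
M = 4×12.011 + 11×1.008 + 1×126.904 + 1×14.007 = 200.04 g/mol.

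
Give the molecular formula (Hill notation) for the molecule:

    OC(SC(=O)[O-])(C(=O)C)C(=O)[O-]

Heavy atoms from the SMILES: 5 C, 6 O, 1 S.
Implicit hydrogens by atom environment:
  4 × C: no H
  3 × O: no H
  2 × O (charge -1): no H
  1 × C: 3 H
  1 × O: 1 H
  1 × S: no H
  Total hydrogens = 4.
Net charge -2.
Molecular formula: [C5H4O6S]2-

[C5H4O6S]2-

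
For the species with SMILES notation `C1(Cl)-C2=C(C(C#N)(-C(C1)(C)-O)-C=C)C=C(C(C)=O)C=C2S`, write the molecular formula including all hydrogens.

C16H16ClNO2S

Heavy atoms from the SMILES: 16 C, 1 Cl, 1 N, 2 O, 1 S.
Implicit hydrogens by atom environment:
  4 × C (aromatic): no H
  4 × C: no H
  2 × C: 3 H each → 6
  2 × C: 2 H each → 4
  2 × C (aromatic): 1 H each → 2
  2 × C: 1 H each → 2
  1 × Cl: no H
  1 × N: no H
  1 × O: 1 H
  1 × O: no H
  1 × S: 1 H
  Total hydrogens = 16.
Molecular formula: C16H16ClNO2S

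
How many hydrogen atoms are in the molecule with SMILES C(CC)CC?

Hydrogens are implicit in SMILES; fill each atom to its normal valence:
  3 × C: 2 H each → 6
  2 × C: 3 H each → 6
  Total hydrogens = 12.

12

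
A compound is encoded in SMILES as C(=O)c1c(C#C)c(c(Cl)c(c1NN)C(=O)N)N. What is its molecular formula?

C10H9ClN4O2

Heavy atoms from the SMILES: 10 C, 1 Cl, 4 N, 2 O.
Implicit hydrogens by atom environment:
  6 × C (aromatic): no H
  3 × N: 2 H each → 6
  2 × C: 1 H each → 2
  2 × C: no H
  2 × O: no H
  1 × Cl: no H
  1 × N: 1 H
  Total hydrogens = 9.
Molecular formula: C10H9ClN4O2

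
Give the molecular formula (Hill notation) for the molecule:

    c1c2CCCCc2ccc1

Heavy atoms from the SMILES: 10 C.
Implicit hydrogens by atom environment:
  4 × C: 2 H each → 8
  4 × C (aromatic): 1 H each → 4
  2 × C (aromatic): no H
  Total hydrogens = 12.
Molecular formula: C10H12

C10H12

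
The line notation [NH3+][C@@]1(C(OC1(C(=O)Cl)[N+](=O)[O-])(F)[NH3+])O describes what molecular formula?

Heavy atoms from the SMILES: 4 C, 1 Cl, 1 F, 3 N, 5 O.
Implicit hydrogens by atom environment:
  4 × C: no H
  3 × O: no H
  2 × N (charge +1): 3 H each → 6
  1 × Cl: no H
  1 × F: no H
  1 × N (charge +1): no H
  1 × O: 1 H
  1 × O (charge -1): no H
  Total hydrogens = 7.
Net charge +2.
Molecular formula: [C4H7ClFN3O5]2+

[C4H7ClFN3O5]2+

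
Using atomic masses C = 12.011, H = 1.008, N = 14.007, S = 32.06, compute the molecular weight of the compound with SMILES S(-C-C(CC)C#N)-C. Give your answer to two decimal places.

Molecular formula: C6H11NS.
M = 6×12.011 + 11×1.008 + 1×14.007 + 1×32.06 = 129.22 g/mol.

129.22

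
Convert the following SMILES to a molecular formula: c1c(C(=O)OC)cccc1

C8H8O2

Heavy atoms from the SMILES: 8 C, 2 O.
Implicit hydrogens by atom environment:
  5 × C (aromatic): 1 H each → 5
  2 × O: no H
  1 × C: 3 H
  1 × C (aromatic): no H
  1 × C: no H
  Total hydrogens = 8.
Molecular formula: C8H8O2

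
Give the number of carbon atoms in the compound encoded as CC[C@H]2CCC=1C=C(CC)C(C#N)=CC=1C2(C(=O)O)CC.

The symbol for carbon appears 18 times in the SMILES.

18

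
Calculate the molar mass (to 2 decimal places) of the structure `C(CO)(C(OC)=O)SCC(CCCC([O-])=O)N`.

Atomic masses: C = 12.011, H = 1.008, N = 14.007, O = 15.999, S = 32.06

264.32

Molecular formula: C10H18NO5S-.
M = 10×12.011 + 18×1.008 + 1×14.007 + 5×15.999 + 1×32.06 = 264.32 g/mol.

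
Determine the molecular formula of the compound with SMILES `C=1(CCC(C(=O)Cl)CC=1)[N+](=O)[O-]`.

Heavy atoms from the SMILES: 7 C, 1 Cl, 1 N, 3 O.
Implicit hydrogens by atom environment:
  3 × C: 2 H each → 6
  2 × C: 1 H each → 2
  2 × C: no H
  2 × O: no H
  1 × Cl: no H
  1 × N (charge +1): no H
  1 × O (charge -1): no H
  Total hydrogens = 8.
Molecular formula: C7H8ClNO3

C7H8ClNO3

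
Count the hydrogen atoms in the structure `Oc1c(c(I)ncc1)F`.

3

Hydrogens are implicit in SMILES; fill each atom to its normal valence:
  3 × C (aromatic): no H
  2 × C (aromatic): 1 H each → 2
  1 × F: no H
  1 × I: no H
  1 × N (aromatic): no H
  1 × O: 1 H
  Total hydrogens = 3.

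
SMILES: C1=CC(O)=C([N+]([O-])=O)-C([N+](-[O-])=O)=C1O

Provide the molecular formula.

Heavy atoms from the SMILES: 6 C, 2 N, 6 O.
Implicit hydrogens by atom environment:
  4 × C (aromatic): no H
  2 × C (aromatic): 1 H each → 2
  2 × N (charge +1): no H
  2 × O: 1 H each → 2
  2 × O: no H
  2 × O (charge -1): no H
  Total hydrogens = 4.
Molecular formula: C6H4N2O6

C6H4N2O6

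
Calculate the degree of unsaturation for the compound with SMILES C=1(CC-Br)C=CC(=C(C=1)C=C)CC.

5

Molecular formula from the SMILES: C12H15Br.
DoU = (2C + 2 + N − H − X)/2 = (2·12 + 2 + 0 − 15 − 1)/2 = 10/2 = 5.
(Structurally: 1 ring(s) + 4 π bond(s) = 5.)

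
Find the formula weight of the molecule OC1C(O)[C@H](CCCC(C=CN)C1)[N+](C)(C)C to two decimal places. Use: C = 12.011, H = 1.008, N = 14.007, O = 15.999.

Molecular formula: C13H27N2O2+.
M = 13×12.011 + 27×1.008 + 2×14.007 + 2×15.999 = 243.37 g/mol.

243.37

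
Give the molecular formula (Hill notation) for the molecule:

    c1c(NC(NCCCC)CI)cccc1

Heavy atoms from the SMILES: 12 C, 1 I, 2 N.
Implicit hydrogens by atom environment:
  5 × C (aromatic): 1 H each → 5
  4 × C: 2 H each → 8
  2 × N: 1 H each → 2
  1 × C: 3 H
  1 × C: 1 H
  1 × C (aromatic): no H
  1 × I: no H
  Total hydrogens = 19.
Molecular formula: C12H19IN2

C12H19IN2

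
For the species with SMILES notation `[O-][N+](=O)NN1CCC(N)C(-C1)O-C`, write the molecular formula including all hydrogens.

Heavy atoms from the SMILES: 6 C, 4 N, 3 O.
Implicit hydrogens by atom environment:
  3 × C: 2 H each → 6
  2 × C: 1 H each → 2
  2 × O: no H
  1 × C: 3 H
  1 × N: 2 H
  1 × N: 1 H
  1 × N: no H
  1 × N (charge +1): no H
  1 × O (charge -1): no H
  Total hydrogens = 14.
Molecular formula: C6H14N4O3

C6H14N4O3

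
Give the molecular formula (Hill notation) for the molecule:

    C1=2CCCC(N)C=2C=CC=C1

Heavy atoms from the SMILES: 10 C, 1 N.
Implicit hydrogens by atom environment:
  4 × C (aromatic): 1 H each → 4
  3 × C: 2 H each → 6
  2 × C (aromatic): no H
  1 × C: 1 H
  1 × N: 2 H
  Total hydrogens = 13.
Molecular formula: C10H13N

C10H13N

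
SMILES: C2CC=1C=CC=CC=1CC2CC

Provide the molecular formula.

Heavy atoms from the SMILES: 12 C.
Implicit hydrogens by atom environment:
  4 × C: 2 H each → 8
  4 × C (aromatic): 1 H each → 4
  2 × C (aromatic): no H
  1 × C: 3 H
  1 × C: 1 H
  Total hydrogens = 16.
Molecular formula: C12H16

C12H16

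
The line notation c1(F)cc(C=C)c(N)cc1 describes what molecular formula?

C8H8FN

Heavy atoms from the SMILES: 8 C, 1 F, 1 N.
Implicit hydrogens by atom environment:
  3 × C (aromatic): 1 H each → 3
  3 × C (aromatic): no H
  1 × C: 2 H
  1 × C: 1 H
  1 × F: no H
  1 × N: 2 H
  Total hydrogens = 8.
Molecular formula: C8H8FN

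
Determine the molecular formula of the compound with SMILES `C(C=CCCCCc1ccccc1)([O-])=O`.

Heavy atoms from the SMILES: 13 C, 2 O.
Implicit hydrogens by atom environment:
  5 × C (aromatic): 1 H each → 5
  4 × C: 2 H each → 8
  2 × C: 1 H each → 2
  1 × C: no H
  1 × C (aromatic): no H
  1 × O: no H
  1 × O (charge -1): no H
  Total hydrogens = 15.
Net charge -1.
Molecular formula: C13H15O2-

C13H15O2-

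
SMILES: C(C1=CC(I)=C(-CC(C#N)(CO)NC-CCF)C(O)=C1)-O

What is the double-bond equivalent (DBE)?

6

Molecular formula from the SMILES: C14H18FIN2O3.
DoU = (2C + 2 + N − H − X)/2 = (2·14 + 2 + 2 − 18 − 2)/2 = 12/2 = 6.
(Structurally: 1 ring(s) + 5 π bond(s) = 6.)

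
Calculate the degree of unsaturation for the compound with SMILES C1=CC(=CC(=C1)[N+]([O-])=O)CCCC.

Molecular formula from the SMILES: C10H13NO2.
DoU = (2C + 2 + N − H − X)/2 = (2·10 + 2 + 1 − 13 − 0)/2 = 10/2 = 5.
(Structurally: 1 ring(s) + 4 π bond(s) = 5.)

5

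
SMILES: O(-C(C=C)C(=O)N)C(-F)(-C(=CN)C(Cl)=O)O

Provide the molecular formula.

Heavy atoms from the SMILES: 8 C, 1 Cl, 1 F, 2 N, 4 O.
Implicit hydrogens by atom environment:
  4 × C: no H
  3 × C: 1 H each → 3
  3 × O: no H
  2 × N: 2 H each → 4
  1 × C: 2 H
  1 × Cl: no H
  1 × F: no H
  1 × O: 1 H
  Total hydrogens = 10.
Molecular formula: C8H10ClFN2O4

C8H10ClFN2O4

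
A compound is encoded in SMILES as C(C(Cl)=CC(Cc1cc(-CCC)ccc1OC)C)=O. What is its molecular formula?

Heavy atoms from the SMILES: 16 C, 1 Cl, 2 O.
Implicit hydrogens by atom environment:
  3 × C: 3 H each → 9
  3 × C: 2 H each → 6
  3 × C (aromatic): 1 H each → 3
  3 × C: 1 H each → 3
  3 × C (aromatic): no H
  2 × O: no H
  1 × C: no H
  1 × Cl: no H
  Total hydrogens = 21.
Molecular formula: C16H21ClO2

C16H21ClO2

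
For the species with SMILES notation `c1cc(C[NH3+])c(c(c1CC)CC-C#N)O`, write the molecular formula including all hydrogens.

C12H17N2O+

Heavy atoms from the SMILES: 12 C, 2 N, 1 O.
Implicit hydrogens by atom environment:
  4 × C: 2 H each → 8
  4 × C (aromatic): no H
  2 × C (aromatic): 1 H each → 2
  1 × C: 3 H
  1 × C: no H
  1 × N (charge +1): 3 H
  1 × N: no H
  1 × O: 1 H
  Total hydrogens = 17.
Net charge +1.
Molecular formula: C12H17N2O+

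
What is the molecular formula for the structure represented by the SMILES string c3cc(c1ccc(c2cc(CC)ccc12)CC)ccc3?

Heavy atoms from the SMILES: 20 C.
Implicit hydrogens by atom environment:
  10 × C (aromatic): 1 H each → 10
  6 × C (aromatic): no H
  2 × C: 3 H each → 6
  2 × C: 2 H each → 4
  Total hydrogens = 20.
Molecular formula: C20H20

C20H20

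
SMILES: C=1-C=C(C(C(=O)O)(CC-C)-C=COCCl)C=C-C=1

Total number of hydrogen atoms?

Hydrogens are implicit in SMILES; fill each atom to its normal valence:
  5 × C (aromatic): 1 H each → 5
  3 × C: 2 H each → 6
  2 × C: 1 H each → 2
  2 × C: no H
  2 × O: no H
  1 × C: 3 H
  1 × C (aromatic): no H
  1 × Cl: no H
  1 × O: 1 H
  Total hydrogens = 17.

17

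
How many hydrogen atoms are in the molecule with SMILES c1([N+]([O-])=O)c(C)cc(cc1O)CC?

11

Hydrogens are implicit in SMILES; fill each atom to its normal valence:
  4 × C (aromatic): no H
  2 × C: 3 H each → 6
  2 × C (aromatic): 1 H each → 2
  1 × C: 2 H
  1 × N (charge +1): no H
  1 × O: 1 H
  1 × O: no H
  1 × O (charge -1): no H
  Total hydrogens = 11.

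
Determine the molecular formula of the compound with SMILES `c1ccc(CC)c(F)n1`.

C7H8FN

Heavy atoms from the SMILES: 7 C, 1 F, 1 N.
Implicit hydrogens by atom environment:
  3 × C (aromatic): 1 H each → 3
  2 × C (aromatic): no H
  1 × C: 3 H
  1 × C: 2 H
  1 × F: no H
  1 × N (aromatic): no H
  Total hydrogens = 8.
Molecular formula: C7H8FN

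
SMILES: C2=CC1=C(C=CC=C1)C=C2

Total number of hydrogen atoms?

Hydrogens are implicit in SMILES; fill each atom to its normal valence:
  8 × C (aromatic): 1 H each → 8
  2 × C (aromatic): no H
  Total hydrogens = 8.

8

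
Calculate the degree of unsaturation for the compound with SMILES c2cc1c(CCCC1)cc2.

5

Molecular formula from the SMILES: C10H12.
DoU = (2C + 2 + N − H − X)/2 = (2·10 + 2 + 0 − 12 − 0)/2 = 10/2 = 5.
(Structurally: 2 ring(s) + 3 π bond(s) = 5.)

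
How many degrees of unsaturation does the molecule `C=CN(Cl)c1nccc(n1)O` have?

Molecular formula from the SMILES: C6H6ClN3O.
DoU = (2C + 2 + N − H − X)/2 = (2·6 + 2 + 3 − 6 − 1)/2 = 10/2 = 5.
(Structurally: 1 ring(s) + 4 π bond(s) = 5.)

5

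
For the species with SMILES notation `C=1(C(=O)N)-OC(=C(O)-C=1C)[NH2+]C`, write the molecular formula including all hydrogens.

C7H11N2O3+

Heavy atoms from the SMILES: 7 C, 2 N, 3 O.
Implicit hydrogens by atom environment:
  4 × C (aromatic): no H
  2 × C: 3 H each → 6
  1 × C: no H
  1 × N: 2 H
  1 × N (charge +1): 2 H
  1 × O: 1 H
  1 × O (aromatic): no H
  1 × O: no H
  Total hydrogens = 11.
Net charge +1.
Molecular formula: C7H11N2O3+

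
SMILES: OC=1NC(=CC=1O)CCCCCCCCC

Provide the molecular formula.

Heavy atoms from the SMILES: 13 C, 1 N, 2 O.
Implicit hydrogens by atom environment:
  8 × C: 2 H each → 16
  3 × C (aromatic): no H
  2 × O: 1 H each → 2
  1 × C: 3 H
  1 × C (aromatic): 1 H
  1 × N (aromatic): 1 H
  Total hydrogens = 23.
Molecular formula: C13H23NO2

C13H23NO2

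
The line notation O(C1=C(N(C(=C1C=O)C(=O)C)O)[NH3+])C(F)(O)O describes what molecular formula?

C8H10FN2O6+

Heavy atoms from the SMILES: 8 C, 1 F, 2 N, 6 O.
Implicit hydrogens by atom environment:
  4 × C (aromatic): no H
  3 × O: 1 H each → 3
  3 × O: no H
  2 × C: no H
  1 × C: 3 H
  1 × C: 1 H
  1 × F: no H
  1 × N (charge +1): 3 H
  1 × N (aromatic): no H
  Total hydrogens = 10.
Net charge +1.
Molecular formula: C8H10FN2O6+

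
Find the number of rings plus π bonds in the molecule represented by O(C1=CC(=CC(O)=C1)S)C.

Molecular formula from the SMILES: C7H8O2S.
DoU = (2C + 2 + N − H − X)/2 = (2·7 + 2 + 0 − 8 − 0)/2 = 8/2 = 4.
(Structurally: 1 ring(s) + 3 π bond(s) = 4.)

4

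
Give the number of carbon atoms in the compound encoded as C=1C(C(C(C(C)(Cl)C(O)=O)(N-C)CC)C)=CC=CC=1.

15

The symbol for carbon appears 15 times in the SMILES. (Cl is a single chlorine, not C + l.)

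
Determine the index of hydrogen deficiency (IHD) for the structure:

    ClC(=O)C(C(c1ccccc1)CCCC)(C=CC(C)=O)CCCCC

Molecular formula from the SMILES: C22H31ClO2.
DoU = (2C + 2 + N − H − X)/2 = (2·22 + 2 + 0 − 31 − 1)/2 = 14/2 = 7.
(Structurally: 1 ring(s) + 6 π bond(s) = 7.)

7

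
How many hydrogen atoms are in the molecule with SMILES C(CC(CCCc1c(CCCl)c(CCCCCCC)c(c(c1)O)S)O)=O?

Hydrogens are implicit in SMILES; fill each atom to its normal valence:
  12 × C: 2 H each → 24
  5 × C (aromatic): no H
  2 × C: 1 H each → 2
  2 × O: 1 H each → 2
  1 × C: 3 H
  1 × C (aromatic): 1 H
  1 × Cl: no H
  1 × O: no H
  1 × S: 1 H
  Total hydrogens = 33.

33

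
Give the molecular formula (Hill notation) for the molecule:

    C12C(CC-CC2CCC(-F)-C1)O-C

C11H19FO

Heavy atoms from the SMILES: 11 C, 1 F, 1 O.
Implicit hydrogens by atom environment:
  6 × C: 2 H each → 12
  4 × C: 1 H each → 4
  1 × C: 3 H
  1 × F: no H
  1 × O: no H
  Total hydrogens = 19.
Molecular formula: C11H19FO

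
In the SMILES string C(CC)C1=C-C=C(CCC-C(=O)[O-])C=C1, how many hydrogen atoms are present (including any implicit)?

17

Hydrogens are implicit in SMILES; fill each atom to its normal valence:
  5 × C: 2 H each → 10
  4 × C (aromatic): 1 H each → 4
  2 × C (aromatic): no H
  1 × C: 3 H
  1 × C: no H
  1 × O: no H
  1 × O (charge -1): no H
  Total hydrogens = 17.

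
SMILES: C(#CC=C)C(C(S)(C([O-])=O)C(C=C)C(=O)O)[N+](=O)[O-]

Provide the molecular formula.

C11H10NO6S-

Heavy atoms from the SMILES: 11 C, 1 N, 6 O, 1 S.
Implicit hydrogens by atom environment:
  5 × C: no H
  4 × C: 1 H each → 4
  3 × O: no H
  2 × C: 2 H each → 4
  2 × O (charge -1): no H
  1 × N (charge +1): no H
  1 × O: 1 H
  1 × S: 1 H
  Total hydrogens = 10.
Net charge -1.
Molecular formula: C11H10NO6S-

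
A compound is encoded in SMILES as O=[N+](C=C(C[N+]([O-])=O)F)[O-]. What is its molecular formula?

Heavy atoms from the SMILES: 3 C, 1 F, 2 N, 4 O.
Implicit hydrogens by atom environment:
  2 × N (charge +1): no H
  2 × O: no H
  2 × O (charge -1): no H
  1 × C: 2 H
  1 × C: 1 H
  1 × C: no H
  1 × F: no H
  Total hydrogens = 3.
Molecular formula: C3H3FN2O4

C3H3FN2O4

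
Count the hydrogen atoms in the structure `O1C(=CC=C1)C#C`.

Hydrogens are implicit in SMILES; fill each atom to its normal valence:
  3 × C (aromatic): 1 H each → 3
  1 × C: 1 H
  1 × C (aromatic): no H
  1 × C: no H
  1 × O (aromatic): no H
  Total hydrogens = 4.

4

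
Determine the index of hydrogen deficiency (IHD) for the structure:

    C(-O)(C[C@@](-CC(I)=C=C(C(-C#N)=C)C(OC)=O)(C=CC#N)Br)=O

Molecular formula from the SMILES: C15H12BrIN2O4.
DoU = (2C + 2 + N − H − X)/2 = (2·15 + 2 + 2 − 12 − 2)/2 = 20/2 = 10.
(Structurally: 0 ring(s) + 10 π bond(s) = 10.)

10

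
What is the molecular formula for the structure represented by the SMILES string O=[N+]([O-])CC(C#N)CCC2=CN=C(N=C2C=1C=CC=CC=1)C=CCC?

C19H20N4O2

Heavy atoms from the SMILES: 19 C, 4 N, 2 O.
Implicit hydrogens by atom environment:
  6 × C (aromatic): 1 H each → 6
  4 × C: 2 H each → 8
  4 × C (aromatic): no H
  3 × C: 1 H each → 3
  2 × N (aromatic): no H
  1 × C: 3 H
  1 × C: no H
  1 × N: no H
  1 × N (charge +1): no H
  1 × O: no H
  1 × O (charge -1): no H
  Total hydrogens = 20.
Molecular formula: C19H20N4O2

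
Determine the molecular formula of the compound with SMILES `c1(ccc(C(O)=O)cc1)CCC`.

C10H12O2

Heavy atoms from the SMILES: 10 C, 2 O.
Implicit hydrogens by atom environment:
  4 × C (aromatic): 1 H each → 4
  2 × C: 2 H each → 4
  2 × C (aromatic): no H
  1 × C: 3 H
  1 × C: no H
  1 × O: 1 H
  1 × O: no H
  Total hydrogens = 12.
Molecular formula: C10H12O2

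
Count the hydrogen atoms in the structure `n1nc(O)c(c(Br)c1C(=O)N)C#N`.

Hydrogens are implicit in SMILES; fill each atom to its normal valence:
  4 × C (aromatic): no H
  2 × C: no H
  2 × N (aromatic): no H
  1 × Br: no H
  1 × N: 2 H
  1 × N: no H
  1 × O: 1 H
  1 × O: no H
  Total hydrogens = 3.

3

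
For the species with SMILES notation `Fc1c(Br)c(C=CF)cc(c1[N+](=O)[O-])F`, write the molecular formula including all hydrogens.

C8H3BrF3NO2

Heavy atoms from the SMILES: 1 Br, 8 C, 3 F, 1 N, 2 O.
Implicit hydrogens by atom environment:
  5 × C (aromatic): no H
  3 × F: no H
  2 × C: 1 H each → 2
  1 × Br: no H
  1 × C (aromatic): 1 H
  1 × N (charge +1): no H
  1 × O: no H
  1 × O (charge -1): no H
  Total hydrogens = 3.
Molecular formula: C8H3BrF3NO2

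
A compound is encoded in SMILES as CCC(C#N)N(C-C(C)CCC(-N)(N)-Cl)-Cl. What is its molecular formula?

C10H20Cl2N4

Heavy atoms from the SMILES: 10 C, 2 Cl, 4 N.
Implicit hydrogens by atom environment:
  4 × C: 2 H each → 8
  2 × C: 3 H each → 6
  2 × C: 1 H each → 2
  2 × C: no H
  2 × Cl: no H
  2 × N: 2 H each → 4
  2 × N: no H
  Total hydrogens = 20.
Molecular formula: C10H20Cl2N4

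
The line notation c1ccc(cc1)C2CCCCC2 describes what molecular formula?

C12H16

Heavy atoms from the SMILES: 12 C.
Implicit hydrogens by atom environment:
  5 × C: 2 H each → 10
  5 × C (aromatic): 1 H each → 5
  1 × C: 1 H
  1 × C (aromatic): no H
  Total hydrogens = 16.
Molecular formula: C12H16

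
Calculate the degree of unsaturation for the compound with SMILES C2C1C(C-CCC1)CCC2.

Molecular formula from the SMILES: C10H18.
DoU = (2C + 2 + N − H − X)/2 = (2·10 + 2 + 0 − 18 − 0)/2 = 4/2 = 2.
(Structurally: 2 ring(s) + 0 π bond(s) = 2.)

2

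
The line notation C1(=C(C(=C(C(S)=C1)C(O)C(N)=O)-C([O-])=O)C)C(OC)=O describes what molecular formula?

C12H12NO6S-

Heavy atoms from the SMILES: 12 C, 1 N, 6 O, 1 S.
Implicit hydrogens by atom environment:
  5 × C (aromatic): no H
  4 × O: no H
  3 × C: no H
  2 × C: 3 H each → 6
  1 × C (aromatic): 1 H
  1 × C: 1 H
  1 × N: 2 H
  1 × O: 1 H
  1 × O (charge -1): no H
  1 × S: 1 H
  Total hydrogens = 12.
Net charge -1.
Molecular formula: C12H12NO6S-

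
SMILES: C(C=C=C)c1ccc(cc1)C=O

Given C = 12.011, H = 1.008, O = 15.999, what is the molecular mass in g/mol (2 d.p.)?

Molecular formula: C11H10O.
M = 11×12.011 + 10×1.008 + 1×15.999 = 158.20 g/mol.

158.20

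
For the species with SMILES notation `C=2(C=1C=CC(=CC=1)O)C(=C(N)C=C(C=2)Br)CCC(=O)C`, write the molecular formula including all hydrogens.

C16H16BrNO2

Heavy atoms from the SMILES: 1 Br, 16 C, 1 N, 2 O.
Implicit hydrogens by atom environment:
  6 × C (aromatic): 1 H each → 6
  6 × C (aromatic): no H
  2 × C: 2 H each → 4
  1 × Br: no H
  1 × C: 3 H
  1 × C: no H
  1 × N: 2 H
  1 × O: 1 H
  1 × O: no H
  Total hydrogens = 16.
Molecular formula: C16H16BrNO2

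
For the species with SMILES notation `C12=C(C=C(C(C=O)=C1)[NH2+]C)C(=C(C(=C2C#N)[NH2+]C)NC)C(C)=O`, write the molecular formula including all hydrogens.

[C17H20N4O2]2+

Heavy atoms from the SMILES: 17 C, 4 N, 2 O.
Implicit hydrogens by atom environment:
  8 × C (aromatic): no H
  4 × C: 3 H each → 12
  2 × C (aromatic): 1 H each → 2
  2 × C: no H
  2 × N (charge +1): 2 H each → 4
  2 × O: no H
  1 × C: 1 H
  1 × N: 1 H
  1 × N: no H
  Total hydrogens = 20.
Net charge +2.
Molecular formula: [C17H20N4O2]2+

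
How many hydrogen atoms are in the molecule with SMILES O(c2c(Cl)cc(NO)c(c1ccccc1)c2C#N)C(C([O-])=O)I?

9

Hydrogens are implicit in SMILES; fill each atom to its normal valence:
  6 × C (aromatic): 1 H each → 6
  6 × C (aromatic): no H
  2 × C: no H
  2 × O: no H
  1 × C: 1 H
  1 × Cl: no H
  1 × I: no H
  1 × N: 1 H
  1 × N: no H
  1 × O: 1 H
  1 × O (charge -1): no H
  Total hydrogens = 9.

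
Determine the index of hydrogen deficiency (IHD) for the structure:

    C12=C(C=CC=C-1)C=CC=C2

7

Molecular formula from the SMILES: C10H8.
DoU = (2C + 2 + N − H − X)/2 = (2·10 + 2 + 0 − 8 − 0)/2 = 14/2 = 7.
(Structurally: 2 ring(s) + 5 π bond(s) = 7.)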